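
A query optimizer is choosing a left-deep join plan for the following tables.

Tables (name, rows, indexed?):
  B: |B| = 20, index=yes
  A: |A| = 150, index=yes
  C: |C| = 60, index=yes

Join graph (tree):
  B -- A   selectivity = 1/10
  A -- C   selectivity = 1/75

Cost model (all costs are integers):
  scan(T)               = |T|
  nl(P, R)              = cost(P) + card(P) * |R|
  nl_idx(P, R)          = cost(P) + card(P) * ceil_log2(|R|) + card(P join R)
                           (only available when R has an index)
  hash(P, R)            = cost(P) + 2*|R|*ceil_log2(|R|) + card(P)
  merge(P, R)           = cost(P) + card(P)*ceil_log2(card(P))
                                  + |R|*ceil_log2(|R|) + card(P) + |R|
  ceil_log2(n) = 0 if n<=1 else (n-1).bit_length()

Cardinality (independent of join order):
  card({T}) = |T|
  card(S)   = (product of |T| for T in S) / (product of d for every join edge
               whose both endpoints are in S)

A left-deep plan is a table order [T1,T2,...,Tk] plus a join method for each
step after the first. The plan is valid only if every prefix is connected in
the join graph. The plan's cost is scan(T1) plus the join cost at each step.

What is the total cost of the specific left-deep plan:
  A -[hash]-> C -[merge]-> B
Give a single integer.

step 1: scan A: cost=150, card=150
step 2: join C via hash
    card(P join C) = 150*60/(75) = 120
    cost = 150 + 2*60*6 + 150 = 1020
step 3: join B via merge
    card(P join B) = 120*20/(10) = 240
    cost = 1020 + 120*7 + 20*5 + 120 + 20 = 2100

2100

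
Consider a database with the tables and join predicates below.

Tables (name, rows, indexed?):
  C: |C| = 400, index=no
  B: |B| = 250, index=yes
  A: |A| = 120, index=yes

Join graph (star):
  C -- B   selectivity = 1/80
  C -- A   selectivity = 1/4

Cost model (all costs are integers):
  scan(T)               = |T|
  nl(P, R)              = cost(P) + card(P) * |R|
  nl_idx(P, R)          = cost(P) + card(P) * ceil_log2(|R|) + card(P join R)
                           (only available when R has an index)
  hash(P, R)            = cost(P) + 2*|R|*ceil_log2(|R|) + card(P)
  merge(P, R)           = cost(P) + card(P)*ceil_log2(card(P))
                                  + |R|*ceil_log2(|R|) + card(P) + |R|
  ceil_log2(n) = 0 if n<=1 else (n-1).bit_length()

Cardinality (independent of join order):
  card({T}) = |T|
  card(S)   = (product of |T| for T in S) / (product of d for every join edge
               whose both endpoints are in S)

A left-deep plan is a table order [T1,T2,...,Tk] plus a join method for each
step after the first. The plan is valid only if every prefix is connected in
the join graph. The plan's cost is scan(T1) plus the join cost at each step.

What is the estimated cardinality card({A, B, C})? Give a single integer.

37500

Tables in S: A(120), B(250), C(400)
Edges inside S: C-B(d=80), C-A(d=4)
numerator = 120 * 250 * 400 = 12000000
denominator = 80 * 4 = 320
card(S) = 12000000 / 320 = 37500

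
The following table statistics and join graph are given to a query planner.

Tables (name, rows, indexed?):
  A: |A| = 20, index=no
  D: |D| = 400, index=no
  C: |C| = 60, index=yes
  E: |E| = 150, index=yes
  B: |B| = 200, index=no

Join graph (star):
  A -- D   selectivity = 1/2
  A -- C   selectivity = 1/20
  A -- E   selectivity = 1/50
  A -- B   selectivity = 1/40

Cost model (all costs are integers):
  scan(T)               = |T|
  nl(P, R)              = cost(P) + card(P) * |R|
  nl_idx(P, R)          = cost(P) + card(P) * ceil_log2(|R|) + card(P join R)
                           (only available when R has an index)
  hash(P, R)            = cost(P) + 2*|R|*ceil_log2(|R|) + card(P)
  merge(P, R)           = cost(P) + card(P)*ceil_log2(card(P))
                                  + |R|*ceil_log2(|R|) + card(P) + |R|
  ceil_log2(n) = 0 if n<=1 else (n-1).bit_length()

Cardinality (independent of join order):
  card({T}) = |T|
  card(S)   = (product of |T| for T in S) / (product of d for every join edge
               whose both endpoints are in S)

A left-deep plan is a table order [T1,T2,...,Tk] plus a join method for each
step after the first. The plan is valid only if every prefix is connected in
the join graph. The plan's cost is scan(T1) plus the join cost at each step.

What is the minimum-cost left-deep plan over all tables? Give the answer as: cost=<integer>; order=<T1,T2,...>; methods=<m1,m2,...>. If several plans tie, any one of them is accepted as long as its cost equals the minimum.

cost=10820; order=B,A,E,C,D; methods=hash,nl_idx,hash,hash

Selinger DP (subsets sized 1..n):
  {A}: scan cost=20, card=20
  {D}: scan cost=400, card=400
  {C}: scan cost=60, card=60
  {E}: scan cost=150, card=150
  {B}: scan cost=200, card=200
  {AD}: card=4000; try (A,hash)→1000, (D,merge)→4140, (A,merge)→4520, (D,hash)→7240, (D,nl)→8020, (A,nl)→8400; best=1000 via (A,hash)
  {AC}: card=60; try (C,nl_idx)→200, (A,hash)→320, (C,merge)→560, (A,merge)→600, (C,hash)→760, (C,nl)→1220 …(+1); best=200 via (C,nl_idx)
  {AE}: card=60; try (E,nl_idx)→240, (A,hash)→500, (E,merge)→1490, (A,merge)→1620, (E,hash)→2440, (E,nl)→3020 …(+1); best=240 via (E,nl_idx)
  {AB}: card=100; try (A,hash)→600, (B,merge)→1940, (A,merge)→2120, (B,hash)→3240, (B,nl)→4020, (A,nl)→4200; best=600 via (A,hash)
  {ACD}: card=12000; try (D,merge)→4620, (C,hash)→5720, (D,hash)→7460, (D,nl)→24200, (C,nl_idx)→37000, (C,merge)→53420 …(+1); best=4620 via (D,merge)
  {ADE}: card=12000; try (D,merge)→4660, (E,hash)→7400, (D,hash)→7500, (D,nl)→24240, (E,nl_idx)→45000, (E,merge)→54350 …(+1); best=4660 via (D,merge)
  {ABD}: card=20000; try (D,merge)→5400, (D,hash)→7900, (B,hash)→8200, (D,nl)→40600, (B,merge)→54800, (B,nl)→801000; best=5400 via (D,merge)
  {ACE}: card=180; try (C,nl_idx)→780, (E,nl_idx)→860, (C,hash)→1020, (C,merge)→1080, (E,merge)→1970, (E,hash)→2660 …(+2); best=780 via (C,nl_idx)
  {ABC}: card=300; try (C,hash)→1420, (C,nl_idx)→1500, (C,merge)→1820, (B,merge)→2420, (B,hash)→3460, (C,nl)→6600 …(+1); best=1420 via (C,hash)
  {ABE}: card=300; try (E,nl_idx)→1700, (B,merge)→2460, (E,merge)→2750, (E,hash)→3100, (B,hash)→3500, (B,nl)→12240 …(+1); best=1700 via (E,nl_idx)
  {ACDE}: card=36000; try (D,merge)→6400, (D,hash)→8160, (C,hash)→17380, (E,hash)→19020, (D,nl)→72780, (C,nl_idx)→112660 …(+5); best=6400 via (D,merge)
  {ABCD}: card=60000; try (D,merge)→8420, (D,hash)→8920, (B,hash)→19820, (C,hash)→26120, (D,nl)→121420, (C,nl_idx)→185400 …(+4); best=8420 via (D,merge)
  {ABDE}: card=60000; try (D,merge)→8700, (D,hash)→9200, (B,hash)→19860, (E,hash)→27800, (D,nl)→121700, (B,merge)→186460 …(+4); best=8700 via (D,merge)
  {ABCE}: card=900; try (C,hash)→2720, (E,hash)→4120, (B,hash)→4160, (B,merge)→4200, (C,nl_idx)→4400, (E,nl_idx)→4720 …(+5); best=2720 via (C,hash)
  {ABCDE}: card=180000; try (D,hash)→10820, (D,merge)→16620, (B,hash)→45600, (C,hash)→69420, (E,hash)→70820, (D,nl)→362720 …(+8); best=10820 via (D,hash)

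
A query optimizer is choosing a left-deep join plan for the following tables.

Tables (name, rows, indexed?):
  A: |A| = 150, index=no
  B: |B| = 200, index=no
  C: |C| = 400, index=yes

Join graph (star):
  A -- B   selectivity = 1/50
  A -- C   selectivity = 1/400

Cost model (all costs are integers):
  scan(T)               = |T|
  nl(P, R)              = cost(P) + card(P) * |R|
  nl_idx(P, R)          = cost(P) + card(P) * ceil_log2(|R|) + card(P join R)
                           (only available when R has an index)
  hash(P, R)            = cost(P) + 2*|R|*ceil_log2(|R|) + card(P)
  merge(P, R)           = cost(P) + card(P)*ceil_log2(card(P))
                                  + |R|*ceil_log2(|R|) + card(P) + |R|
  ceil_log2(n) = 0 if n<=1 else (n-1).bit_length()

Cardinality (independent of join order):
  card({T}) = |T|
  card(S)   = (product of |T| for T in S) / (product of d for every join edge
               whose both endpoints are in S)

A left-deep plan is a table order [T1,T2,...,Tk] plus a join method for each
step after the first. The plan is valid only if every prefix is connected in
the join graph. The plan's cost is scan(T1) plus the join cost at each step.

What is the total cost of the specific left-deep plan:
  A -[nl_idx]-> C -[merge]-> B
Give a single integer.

4800

step 1: scan A: cost=150, card=150
step 2: join C via nl_idx
    card(P join C) = 150*400/(400) = 150
    cost = 150 + 150*9 + 150 = 1650
step 3: join B via merge
    card(P join B) = 150*200/(50) = 600
    cost = 1650 + 150*8 + 200*8 + 150 + 200 = 4800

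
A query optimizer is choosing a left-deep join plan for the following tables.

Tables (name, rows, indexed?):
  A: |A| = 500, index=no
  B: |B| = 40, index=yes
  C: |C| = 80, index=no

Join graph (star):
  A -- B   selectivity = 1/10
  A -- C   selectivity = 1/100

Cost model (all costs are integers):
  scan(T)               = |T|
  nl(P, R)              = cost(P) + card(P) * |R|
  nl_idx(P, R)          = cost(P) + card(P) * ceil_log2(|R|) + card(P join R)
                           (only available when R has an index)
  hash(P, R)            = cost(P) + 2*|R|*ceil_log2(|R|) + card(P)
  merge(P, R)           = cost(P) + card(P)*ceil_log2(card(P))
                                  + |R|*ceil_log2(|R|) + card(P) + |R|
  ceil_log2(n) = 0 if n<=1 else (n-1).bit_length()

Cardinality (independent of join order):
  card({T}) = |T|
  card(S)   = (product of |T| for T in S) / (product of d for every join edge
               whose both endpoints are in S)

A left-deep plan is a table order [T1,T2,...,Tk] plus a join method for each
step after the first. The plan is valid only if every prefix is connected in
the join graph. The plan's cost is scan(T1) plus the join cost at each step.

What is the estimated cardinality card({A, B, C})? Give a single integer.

Tables in S: A(500), B(40), C(80)
Edges inside S: A-B(d=10), A-C(d=100)
numerator = 500 * 40 * 80 = 1600000
denominator = 10 * 100 = 1000
card(S) = 1600000 / 1000 = 1600

1600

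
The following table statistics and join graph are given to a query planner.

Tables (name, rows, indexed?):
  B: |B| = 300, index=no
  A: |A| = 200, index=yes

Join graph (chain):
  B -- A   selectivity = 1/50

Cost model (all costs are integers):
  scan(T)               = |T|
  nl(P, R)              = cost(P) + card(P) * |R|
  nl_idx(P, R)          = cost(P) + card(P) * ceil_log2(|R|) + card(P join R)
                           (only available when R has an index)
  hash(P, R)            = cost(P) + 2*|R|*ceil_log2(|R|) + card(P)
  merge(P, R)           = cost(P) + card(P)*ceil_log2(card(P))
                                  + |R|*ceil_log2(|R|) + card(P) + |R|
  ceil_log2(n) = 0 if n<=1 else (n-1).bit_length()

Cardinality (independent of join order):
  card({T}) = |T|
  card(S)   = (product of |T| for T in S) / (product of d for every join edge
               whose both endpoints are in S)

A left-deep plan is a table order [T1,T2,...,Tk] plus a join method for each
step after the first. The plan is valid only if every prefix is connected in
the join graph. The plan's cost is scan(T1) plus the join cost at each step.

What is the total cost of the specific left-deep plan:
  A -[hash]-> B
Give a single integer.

5800

step 1: scan A: cost=200, card=200
step 2: join B via hash
    card(P join B) = 200*300/(50) = 1200
    cost = 200 + 2*300*9 + 200 = 5800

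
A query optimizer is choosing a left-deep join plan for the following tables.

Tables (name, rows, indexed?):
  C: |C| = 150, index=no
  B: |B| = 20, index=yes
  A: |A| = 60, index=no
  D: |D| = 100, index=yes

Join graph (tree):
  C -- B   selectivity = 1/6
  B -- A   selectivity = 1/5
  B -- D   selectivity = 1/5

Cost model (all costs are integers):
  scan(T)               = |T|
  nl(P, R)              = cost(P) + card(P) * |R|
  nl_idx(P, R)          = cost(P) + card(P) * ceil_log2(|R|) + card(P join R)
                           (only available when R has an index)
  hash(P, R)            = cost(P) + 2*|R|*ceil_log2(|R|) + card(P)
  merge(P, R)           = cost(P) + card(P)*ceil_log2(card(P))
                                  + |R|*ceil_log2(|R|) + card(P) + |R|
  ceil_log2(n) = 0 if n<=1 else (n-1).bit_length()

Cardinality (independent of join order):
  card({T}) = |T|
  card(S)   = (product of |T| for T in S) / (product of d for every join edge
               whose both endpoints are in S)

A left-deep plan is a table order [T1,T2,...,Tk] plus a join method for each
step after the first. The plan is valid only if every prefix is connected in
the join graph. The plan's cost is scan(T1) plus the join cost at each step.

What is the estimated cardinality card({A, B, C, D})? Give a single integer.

120000

Tables in S: A(60), B(20), C(150), D(100)
Edges inside S: C-B(d=6), B-A(d=5), B-D(d=5)
numerator = 60 * 20 * 150 * 100 = 18000000
denominator = 6 * 5 * 5 = 150
card(S) = 18000000 / 150 = 120000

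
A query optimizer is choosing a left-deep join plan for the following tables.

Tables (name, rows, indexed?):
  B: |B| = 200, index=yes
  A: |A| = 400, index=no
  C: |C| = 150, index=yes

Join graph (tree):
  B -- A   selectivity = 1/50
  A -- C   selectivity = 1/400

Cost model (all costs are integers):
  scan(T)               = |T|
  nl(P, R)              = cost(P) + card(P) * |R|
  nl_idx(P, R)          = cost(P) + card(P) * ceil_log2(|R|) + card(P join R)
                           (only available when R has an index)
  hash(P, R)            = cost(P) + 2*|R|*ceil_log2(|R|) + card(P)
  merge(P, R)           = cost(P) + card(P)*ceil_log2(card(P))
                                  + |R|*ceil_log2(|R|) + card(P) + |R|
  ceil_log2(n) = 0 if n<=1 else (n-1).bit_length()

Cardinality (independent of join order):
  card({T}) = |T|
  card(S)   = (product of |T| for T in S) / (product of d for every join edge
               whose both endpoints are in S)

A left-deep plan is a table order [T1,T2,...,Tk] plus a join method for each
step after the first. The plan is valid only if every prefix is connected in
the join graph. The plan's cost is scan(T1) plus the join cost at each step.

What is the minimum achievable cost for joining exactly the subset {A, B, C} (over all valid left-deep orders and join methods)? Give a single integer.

Selinger DP over subsets of {A,B,C}:
  {B}: scan cost=200, card=200
  {A}: scan cost=400, card=400
  {C}: scan cost=150, card=150
  {AB}: card=1600; try (B,hash)→4000, (B,nl_idx)→5200, (A,merge)→6000, (B,merge)→6200, (A,hash)→7600, (A,nl)→80200 …(+1); best=4000 via (B,hash)
  {AC}: card=150; try (C,hash)→3200, (C,nl_idx)→3750, (A,merge)→5500, (C,merge)→5750, (A,hash)→7500, (A,nl)→60150 …(+1); best=3200 via (C,hash)
  {ABC}: card=600; try (B,nl_idx)→5000, (B,merge)→6350, (B,hash)→6550, (C,hash)→8000, (C,nl_idx)→17400, (C,merge)→24550 …(+2); best=5000 via (B,nl_idx)

5000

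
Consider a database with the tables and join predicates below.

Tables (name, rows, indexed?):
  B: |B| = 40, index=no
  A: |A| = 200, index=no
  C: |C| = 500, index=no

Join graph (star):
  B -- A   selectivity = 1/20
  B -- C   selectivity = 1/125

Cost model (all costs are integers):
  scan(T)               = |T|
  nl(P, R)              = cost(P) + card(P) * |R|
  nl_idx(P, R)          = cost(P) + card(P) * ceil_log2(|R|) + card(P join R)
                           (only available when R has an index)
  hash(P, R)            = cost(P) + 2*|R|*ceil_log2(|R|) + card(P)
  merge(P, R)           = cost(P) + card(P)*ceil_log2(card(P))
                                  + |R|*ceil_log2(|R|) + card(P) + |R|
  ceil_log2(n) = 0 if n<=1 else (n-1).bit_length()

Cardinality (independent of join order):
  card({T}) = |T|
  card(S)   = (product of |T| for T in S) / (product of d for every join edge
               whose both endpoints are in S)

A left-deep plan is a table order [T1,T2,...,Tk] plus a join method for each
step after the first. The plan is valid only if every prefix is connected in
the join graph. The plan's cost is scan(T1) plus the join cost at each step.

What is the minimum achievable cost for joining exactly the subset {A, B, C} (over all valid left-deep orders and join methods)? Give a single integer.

Selinger DP over subsets of {A,B,C}:
  {B}: scan cost=40, card=40
  {A}: scan cost=200, card=200
  {C}: scan cost=500, card=500
  {AB}: card=400; try (B,hash)→880, (A,merge)→2120, (B,merge)→2280, (A,hash)→3280, (A,nl)→8040, (B,nl)→8200; best=880 via (B,hash)
  {BC}: card=160; try (B,hash)→1480, (C,merge)→5320, (B,merge)→5780, (C,hash)→9080, (C,nl)→20040, (B,nl)→20500; best=1480 via (B,hash)
  {ABC}: card=1600; try (A,merge)→4720, (A,hash)→4840, (C,merge)→9880, (C,hash)→10280, (A,nl)→33480, (C,nl)→200880; best=4720 via (A,merge)

4720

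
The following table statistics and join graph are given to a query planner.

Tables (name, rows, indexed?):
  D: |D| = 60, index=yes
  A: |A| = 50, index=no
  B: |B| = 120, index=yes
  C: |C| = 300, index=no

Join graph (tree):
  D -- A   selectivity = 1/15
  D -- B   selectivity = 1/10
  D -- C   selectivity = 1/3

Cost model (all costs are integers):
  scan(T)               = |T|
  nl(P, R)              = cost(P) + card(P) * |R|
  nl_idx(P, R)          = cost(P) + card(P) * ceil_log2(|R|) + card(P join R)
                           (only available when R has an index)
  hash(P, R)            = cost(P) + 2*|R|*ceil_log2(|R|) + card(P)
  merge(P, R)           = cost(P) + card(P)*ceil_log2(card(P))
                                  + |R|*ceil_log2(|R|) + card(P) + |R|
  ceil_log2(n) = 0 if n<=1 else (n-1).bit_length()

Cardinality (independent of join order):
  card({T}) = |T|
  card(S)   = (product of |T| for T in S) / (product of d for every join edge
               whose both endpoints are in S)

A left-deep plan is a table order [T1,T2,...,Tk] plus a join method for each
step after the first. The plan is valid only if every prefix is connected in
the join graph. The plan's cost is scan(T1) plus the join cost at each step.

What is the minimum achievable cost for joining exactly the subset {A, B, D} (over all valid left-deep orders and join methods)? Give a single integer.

Selinger DP over subsets of {A,B,D}:
  {D}: scan cost=60, card=60
  {A}: scan cost=50, card=50
  {B}: scan cost=120, card=120
  {AD}: card=200; try (D,nl_idx)→550, (A,hash)→720, (D,hash)→820, (D,merge)→820, (A,merge)→830, (D,nl)→3050 …(+1); best=550 via (D,nl_idx)
  {BD}: card=720; try (D,hash)→960, (B,nl_idx)→1200, (B,merge)→1440, (D,merge)→1500, (D,nl_idx)→1560, (B,hash)→1800 …(+2); best=960 via (D,hash)
  {ABD}: card=2400; try (A,hash)→2280, (B,hash)→2430, (B,merge)→3310, (B,nl_idx)→4350, (A,merge)→9230, (B,nl)→24550 …(+1); best=2280 via (A,hash)

2280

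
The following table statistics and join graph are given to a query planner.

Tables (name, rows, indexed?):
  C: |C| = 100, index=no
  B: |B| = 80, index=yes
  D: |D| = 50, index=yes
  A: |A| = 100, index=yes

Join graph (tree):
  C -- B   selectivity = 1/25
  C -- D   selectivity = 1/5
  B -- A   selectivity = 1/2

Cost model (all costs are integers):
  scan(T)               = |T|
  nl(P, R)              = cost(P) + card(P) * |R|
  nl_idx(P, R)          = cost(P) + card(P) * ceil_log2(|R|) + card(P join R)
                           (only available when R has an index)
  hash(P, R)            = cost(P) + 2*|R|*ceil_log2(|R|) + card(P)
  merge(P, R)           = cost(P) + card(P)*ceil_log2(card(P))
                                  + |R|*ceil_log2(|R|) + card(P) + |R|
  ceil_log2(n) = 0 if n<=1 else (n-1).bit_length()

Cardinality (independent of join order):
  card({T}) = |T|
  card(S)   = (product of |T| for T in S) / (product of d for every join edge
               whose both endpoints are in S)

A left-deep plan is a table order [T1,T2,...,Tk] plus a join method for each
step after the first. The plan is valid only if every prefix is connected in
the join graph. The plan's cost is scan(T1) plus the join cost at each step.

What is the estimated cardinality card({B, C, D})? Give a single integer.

Tables in S: B(80), C(100), D(50)
Edges inside S: C-B(d=25), C-D(d=5)
numerator = 80 * 100 * 50 = 400000
denominator = 25 * 5 = 125
card(S) = 400000 / 125 = 3200

3200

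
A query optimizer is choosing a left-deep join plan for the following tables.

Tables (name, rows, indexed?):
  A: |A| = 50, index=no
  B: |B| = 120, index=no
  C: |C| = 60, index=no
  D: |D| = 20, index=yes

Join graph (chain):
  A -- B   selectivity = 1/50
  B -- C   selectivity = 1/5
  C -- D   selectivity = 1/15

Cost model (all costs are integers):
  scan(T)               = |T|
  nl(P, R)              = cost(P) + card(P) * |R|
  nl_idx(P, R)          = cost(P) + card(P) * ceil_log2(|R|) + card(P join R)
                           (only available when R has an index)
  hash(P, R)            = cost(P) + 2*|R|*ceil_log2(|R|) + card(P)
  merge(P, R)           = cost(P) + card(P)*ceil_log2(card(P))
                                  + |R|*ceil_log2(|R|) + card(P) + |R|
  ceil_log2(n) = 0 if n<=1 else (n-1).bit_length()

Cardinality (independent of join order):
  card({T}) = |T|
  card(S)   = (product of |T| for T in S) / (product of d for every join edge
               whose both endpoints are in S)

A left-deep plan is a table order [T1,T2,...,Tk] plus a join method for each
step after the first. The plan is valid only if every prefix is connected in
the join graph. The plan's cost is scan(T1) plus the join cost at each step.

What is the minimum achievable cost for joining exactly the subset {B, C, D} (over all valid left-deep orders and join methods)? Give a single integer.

1920

Selinger DP over subsets of {B,C,D}:
  {B}: scan cost=120, card=120
  {C}: scan cost=60, card=60
  {D}: scan cost=20, card=20
  {BC}: card=1440; try (C,hash)→960, (B,merge)→1440, (C,merge)→1500, (B,hash)→1800, (B,nl)→7260, (C,nl)→7320; best=960 via (C,hash)
  {CD}: card=80; try (D,hash)→320, (D,nl_idx)→440, (C,merge)→560, (D,merge)→600, (C,hash)→760, (C,nl)→1220 …(+1); best=320 via (D,hash)
  {BCD}: card=1920; try (B,merge)→1920, (B,hash)→2080, (D,hash)→2600, (B,nl)→9920, (D,nl_idx)→10080, (D,merge)→18360 …(+1); best=1920 via (B,merge)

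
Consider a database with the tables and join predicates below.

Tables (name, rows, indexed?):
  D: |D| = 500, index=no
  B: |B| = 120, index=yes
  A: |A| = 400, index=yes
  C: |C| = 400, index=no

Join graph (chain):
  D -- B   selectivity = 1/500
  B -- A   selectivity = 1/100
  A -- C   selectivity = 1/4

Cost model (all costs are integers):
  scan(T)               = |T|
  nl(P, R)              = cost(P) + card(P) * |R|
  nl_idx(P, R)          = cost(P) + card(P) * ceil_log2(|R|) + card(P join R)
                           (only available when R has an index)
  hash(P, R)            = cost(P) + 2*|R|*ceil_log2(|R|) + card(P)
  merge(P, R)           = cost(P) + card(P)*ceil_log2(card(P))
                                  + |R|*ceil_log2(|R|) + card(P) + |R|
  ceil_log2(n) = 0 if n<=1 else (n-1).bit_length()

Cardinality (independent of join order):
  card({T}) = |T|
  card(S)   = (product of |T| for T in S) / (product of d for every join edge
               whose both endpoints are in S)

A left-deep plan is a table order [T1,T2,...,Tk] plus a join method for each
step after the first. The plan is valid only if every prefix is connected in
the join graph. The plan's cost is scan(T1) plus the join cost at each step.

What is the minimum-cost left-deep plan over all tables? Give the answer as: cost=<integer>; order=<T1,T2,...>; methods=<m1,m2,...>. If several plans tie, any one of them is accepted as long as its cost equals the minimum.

cost=11920; order=D,B,A,C; methods=hash,nl_idx,hash

Selinger DP (subsets sized 1..n):
  {D}: scan cost=500, card=500
  {B}: scan cost=120, card=120
  {A}: scan cost=400, card=400
  {C}: scan cost=400, card=400
  {BD}: card=120; try (B,hash)→2680, (B,nl_idx)→4120, (D,merge)→6080, (B,merge)→6460, (D,hash)→9240, (D,nl)→60120 …(+1); best=2680 via (B,hash)
  {AB}: card=480; try (A,nl_idx)→1680, (B,hash)→2480, (B,nl_idx)→3680, (A,merge)→5080, (B,merge)→5360, (A,hash)→7440 …(+2); best=1680 via (A,nl_idx)
  {AC}: card=40000; try (C,hash)→8000, (A,hash)→8000, (C,merge)→8400, (A,merge)→8400, (A,nl_idx)→44000, (C,nl)→160400 …(+1); best=8000 via (C,hash)
  {ABD}: card=480; try (A,nl_idx)→4240, (A,merge)→7640, (A,hash)→10000, (D,hash)→11160, (D,merge)→11480, (A,nl)→50680 …(+1); best=4240 via (A,nl_idx)
  {ABC}: card=48000; try (C,hash)→9360, (C,merge)→10480, (B,hash)→49680, (C,nl)→193680, (B,nl_idx)→336000, (B,merge)→688960 …(+1); best=9360 via (C,hash)
  {ABCD}: card=48000; try (C,hash)→11920, (C,merge)→13040, (D,hash)→66360, (C,nl)→196240, (D,merge)→830360, (D,nl)→24009360; best=11920 via (C,hash)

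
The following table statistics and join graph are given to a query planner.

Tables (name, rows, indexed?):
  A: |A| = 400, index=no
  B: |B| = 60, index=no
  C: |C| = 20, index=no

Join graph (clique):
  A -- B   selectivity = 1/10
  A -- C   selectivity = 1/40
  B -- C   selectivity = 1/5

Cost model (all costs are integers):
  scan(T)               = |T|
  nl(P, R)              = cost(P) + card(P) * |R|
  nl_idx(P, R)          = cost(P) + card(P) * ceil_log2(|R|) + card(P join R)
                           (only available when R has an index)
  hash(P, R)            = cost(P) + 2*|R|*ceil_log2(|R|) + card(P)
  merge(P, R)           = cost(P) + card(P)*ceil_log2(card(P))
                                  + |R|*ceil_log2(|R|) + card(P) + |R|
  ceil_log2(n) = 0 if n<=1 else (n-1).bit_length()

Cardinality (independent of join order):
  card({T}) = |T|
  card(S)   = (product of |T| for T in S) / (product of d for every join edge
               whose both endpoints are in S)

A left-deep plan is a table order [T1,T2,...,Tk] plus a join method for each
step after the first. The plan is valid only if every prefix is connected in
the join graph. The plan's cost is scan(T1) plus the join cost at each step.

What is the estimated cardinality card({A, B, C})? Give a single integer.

240

Tables in S: A(400), B(60), C(20)
Edges inside S: A-B(d=10), A-C(d=40), B-C(d=5)
numerator = 400 * 60 * 20 = 480000
denominator = 10 * 40 * 5 = 2000
card(S) = 480000 / 2000 = 240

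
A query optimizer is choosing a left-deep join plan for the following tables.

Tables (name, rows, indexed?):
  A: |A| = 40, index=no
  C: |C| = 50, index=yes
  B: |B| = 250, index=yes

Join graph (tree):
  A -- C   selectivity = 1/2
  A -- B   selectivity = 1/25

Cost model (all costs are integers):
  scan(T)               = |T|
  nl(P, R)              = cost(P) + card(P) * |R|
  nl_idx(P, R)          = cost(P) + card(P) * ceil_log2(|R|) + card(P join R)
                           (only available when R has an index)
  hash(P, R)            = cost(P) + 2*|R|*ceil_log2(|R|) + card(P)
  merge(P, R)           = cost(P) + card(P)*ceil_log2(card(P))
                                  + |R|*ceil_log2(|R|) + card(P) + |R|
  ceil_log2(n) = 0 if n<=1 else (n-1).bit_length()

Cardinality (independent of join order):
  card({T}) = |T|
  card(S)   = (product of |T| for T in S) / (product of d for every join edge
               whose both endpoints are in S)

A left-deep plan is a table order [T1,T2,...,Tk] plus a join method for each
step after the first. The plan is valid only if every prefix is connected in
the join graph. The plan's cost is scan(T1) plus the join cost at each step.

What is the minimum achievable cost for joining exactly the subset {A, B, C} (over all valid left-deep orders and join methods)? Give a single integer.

Selinger DP over subsets of {A,B,C}:
  {A}: scan cost=40, card=40
  {C}: scan cost=50, card=50
  {B}: scan cost=250, card=250
  {AC}: card=1000; try (A,hash)→580, (C,merge)→670, (C,hash)→680, (A,merge)→680, (C,nl_idx)→1280, (C,nl)→2040 …(+1); best=580 via (A,hash)
  {AB}: card=400; try (B,nl_idx)→760, (A,hash)→980, (B,merge)→2570, (A,merge)→2780, (B,hash)→4080, (B,nl)→10040 …(+1); best=760 via (B,nl_idx)
  {ABC}: card=10000; try (C,hash)→1760, (C,merge)→5110, (B,hash)→5580, (C,nl_idx)→13160, (B,merge)→13830, (B,nl_idx)→18580 …(+2); best=1760 via (C,hash)

1760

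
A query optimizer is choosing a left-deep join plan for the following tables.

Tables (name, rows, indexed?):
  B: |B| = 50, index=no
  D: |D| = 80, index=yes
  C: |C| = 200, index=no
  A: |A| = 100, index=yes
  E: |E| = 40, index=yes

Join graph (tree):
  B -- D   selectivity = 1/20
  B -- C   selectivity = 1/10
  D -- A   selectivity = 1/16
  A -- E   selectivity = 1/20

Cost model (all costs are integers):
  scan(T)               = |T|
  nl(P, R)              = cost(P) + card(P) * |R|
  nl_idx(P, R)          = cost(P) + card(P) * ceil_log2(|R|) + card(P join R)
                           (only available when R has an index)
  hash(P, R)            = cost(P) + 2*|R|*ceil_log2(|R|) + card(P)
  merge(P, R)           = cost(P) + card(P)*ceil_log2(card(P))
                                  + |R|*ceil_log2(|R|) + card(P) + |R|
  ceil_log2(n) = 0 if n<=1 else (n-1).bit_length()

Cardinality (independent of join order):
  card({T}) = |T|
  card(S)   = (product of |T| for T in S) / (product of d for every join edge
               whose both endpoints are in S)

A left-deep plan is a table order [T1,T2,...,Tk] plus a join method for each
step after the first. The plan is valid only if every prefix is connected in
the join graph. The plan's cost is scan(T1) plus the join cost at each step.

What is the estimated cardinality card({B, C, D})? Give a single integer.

Tables in S: B(50), C(200), D(80)
Edges inside S: B-D(d=20), B-C(d=10)
numerator = 50 * 200 * 80 = 800000
denominator = 20 * 10 = 200
card(S) = 800000 / 200 = 4000

4000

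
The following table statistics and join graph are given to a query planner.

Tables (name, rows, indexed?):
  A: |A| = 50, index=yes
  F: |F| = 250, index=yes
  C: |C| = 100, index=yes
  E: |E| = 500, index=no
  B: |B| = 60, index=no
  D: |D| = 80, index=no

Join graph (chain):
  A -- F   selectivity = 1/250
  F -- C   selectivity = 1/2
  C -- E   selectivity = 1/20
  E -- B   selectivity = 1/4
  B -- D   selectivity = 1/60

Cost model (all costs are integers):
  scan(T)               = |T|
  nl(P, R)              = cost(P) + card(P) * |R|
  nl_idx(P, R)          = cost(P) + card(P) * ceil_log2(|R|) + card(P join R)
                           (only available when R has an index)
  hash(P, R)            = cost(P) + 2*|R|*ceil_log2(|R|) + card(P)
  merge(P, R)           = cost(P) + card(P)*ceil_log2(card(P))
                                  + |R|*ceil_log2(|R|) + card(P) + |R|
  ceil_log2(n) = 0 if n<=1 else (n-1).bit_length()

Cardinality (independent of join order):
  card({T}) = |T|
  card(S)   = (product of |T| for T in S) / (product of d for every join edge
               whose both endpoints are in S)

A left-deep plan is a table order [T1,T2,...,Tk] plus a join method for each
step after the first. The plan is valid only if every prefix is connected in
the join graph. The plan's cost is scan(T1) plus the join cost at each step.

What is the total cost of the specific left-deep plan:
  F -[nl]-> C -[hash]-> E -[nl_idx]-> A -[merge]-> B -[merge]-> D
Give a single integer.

step 1: scan F: cost=250, card=250
step 2: join C via nl
    card(P join C) = 250*100/(2) = 12500
    cost = 250 + 250*100 = 25250
step 3: join E via hash
    card(P join E) = 12500*500/(20) = 312500
    cost = 25250 + 2*500*9 + 12500 = 46750
step 4: join A via nl_idx
    card(P join A) = 312500*50/(250) = 62500
    cost = 46750 + 312500*6 + 62500 = 1984250
step 5: join B via merge
    card(P join B) = 62500*60/(4) = 937500
    cost = 1984250 + 62500*16 + 60*6 + 62500 + 60 = 3047170
step 6: join D via merge
    card(P join D) = 937500*80/(60) = 1250000
    cost = 3047170 + 937500*20 + 80*7 + 937500 + 80 = 22735310

22735310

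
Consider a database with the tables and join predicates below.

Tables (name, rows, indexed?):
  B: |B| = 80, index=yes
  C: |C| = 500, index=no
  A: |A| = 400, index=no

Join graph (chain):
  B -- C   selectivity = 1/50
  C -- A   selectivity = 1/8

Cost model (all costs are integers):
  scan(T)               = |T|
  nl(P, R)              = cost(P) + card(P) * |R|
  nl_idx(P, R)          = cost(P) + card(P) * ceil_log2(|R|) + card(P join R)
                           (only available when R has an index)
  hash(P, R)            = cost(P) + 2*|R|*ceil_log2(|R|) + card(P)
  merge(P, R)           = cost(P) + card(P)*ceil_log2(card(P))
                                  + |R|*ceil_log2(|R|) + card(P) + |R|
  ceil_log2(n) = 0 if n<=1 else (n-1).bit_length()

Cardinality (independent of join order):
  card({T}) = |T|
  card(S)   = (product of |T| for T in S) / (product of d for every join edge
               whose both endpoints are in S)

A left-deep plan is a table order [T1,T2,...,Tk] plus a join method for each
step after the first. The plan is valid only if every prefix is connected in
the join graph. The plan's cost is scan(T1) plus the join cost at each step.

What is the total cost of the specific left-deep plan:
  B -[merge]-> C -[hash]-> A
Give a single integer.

step 1: scan B: cost=80, card=80
step 2: join C via merge
    card(P join C) = 80*500/(50) = 800
    cost = 80 + 80*7 + 500*9 + 80 + 500 = 5720
step 3: join A via hash
    card(P join A) = 800*400/(8) = 40000
    cost = 5720 + 2*400*9 + 800 = 13720

13720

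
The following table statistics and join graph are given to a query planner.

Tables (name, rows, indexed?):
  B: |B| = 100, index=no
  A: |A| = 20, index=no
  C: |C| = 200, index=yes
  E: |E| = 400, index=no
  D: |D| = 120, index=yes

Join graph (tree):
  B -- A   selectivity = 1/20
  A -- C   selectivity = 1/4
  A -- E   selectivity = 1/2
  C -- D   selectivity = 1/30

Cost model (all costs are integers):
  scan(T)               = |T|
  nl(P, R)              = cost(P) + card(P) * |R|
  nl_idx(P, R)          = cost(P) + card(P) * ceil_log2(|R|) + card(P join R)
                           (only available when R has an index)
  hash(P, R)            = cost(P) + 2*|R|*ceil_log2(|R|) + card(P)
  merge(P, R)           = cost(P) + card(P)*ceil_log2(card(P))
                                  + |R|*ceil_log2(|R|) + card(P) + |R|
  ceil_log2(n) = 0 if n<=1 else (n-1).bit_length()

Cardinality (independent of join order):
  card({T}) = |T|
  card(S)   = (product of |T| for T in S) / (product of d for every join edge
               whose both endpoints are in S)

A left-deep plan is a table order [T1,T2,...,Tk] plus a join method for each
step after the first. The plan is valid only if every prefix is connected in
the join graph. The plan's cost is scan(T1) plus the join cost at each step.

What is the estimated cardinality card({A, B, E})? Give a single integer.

20000

Tables in S: A(20), B(100), E(400)
Edges inside S: B-A(d=20), A-E(d=2)
numerator = 20 * 100 * 400 = 800000
denominator = 20 * 2 = 40
card(S) = 800000 / 40 = 20000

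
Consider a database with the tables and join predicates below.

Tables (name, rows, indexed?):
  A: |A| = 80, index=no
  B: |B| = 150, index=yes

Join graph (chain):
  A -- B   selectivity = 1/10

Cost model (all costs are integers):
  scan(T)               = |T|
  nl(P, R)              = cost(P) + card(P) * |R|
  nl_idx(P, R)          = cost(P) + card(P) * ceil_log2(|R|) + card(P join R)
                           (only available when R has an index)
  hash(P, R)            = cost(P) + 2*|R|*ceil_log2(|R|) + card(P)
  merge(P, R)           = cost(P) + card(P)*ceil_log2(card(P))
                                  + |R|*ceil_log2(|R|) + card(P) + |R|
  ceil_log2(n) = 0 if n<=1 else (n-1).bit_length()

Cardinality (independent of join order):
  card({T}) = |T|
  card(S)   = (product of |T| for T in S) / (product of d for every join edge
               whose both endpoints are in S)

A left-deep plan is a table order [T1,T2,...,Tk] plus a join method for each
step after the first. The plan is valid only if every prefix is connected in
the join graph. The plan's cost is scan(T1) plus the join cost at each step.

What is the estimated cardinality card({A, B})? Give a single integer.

1200

Tables in S: A(80), B(150)
Edges inside S: A-B(d=10)
numerator = 80 * 150 = 12000
denominator = 10 = 10
card(S) = 12000 / 10 = 1200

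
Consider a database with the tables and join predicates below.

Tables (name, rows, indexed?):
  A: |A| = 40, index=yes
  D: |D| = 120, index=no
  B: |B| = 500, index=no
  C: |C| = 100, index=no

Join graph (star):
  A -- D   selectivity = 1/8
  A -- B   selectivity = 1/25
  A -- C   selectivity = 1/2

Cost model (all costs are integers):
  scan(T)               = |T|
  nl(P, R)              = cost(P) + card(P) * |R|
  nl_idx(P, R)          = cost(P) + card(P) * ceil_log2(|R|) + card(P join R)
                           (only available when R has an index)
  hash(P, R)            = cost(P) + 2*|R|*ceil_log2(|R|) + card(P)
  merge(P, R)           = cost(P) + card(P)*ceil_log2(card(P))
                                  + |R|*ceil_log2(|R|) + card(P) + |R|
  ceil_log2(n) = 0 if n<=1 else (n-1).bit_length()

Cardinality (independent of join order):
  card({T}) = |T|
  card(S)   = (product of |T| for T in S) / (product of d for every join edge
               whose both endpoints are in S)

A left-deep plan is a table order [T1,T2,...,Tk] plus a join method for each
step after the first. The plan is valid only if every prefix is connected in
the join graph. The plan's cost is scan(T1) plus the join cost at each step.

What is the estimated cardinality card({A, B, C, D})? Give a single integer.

Tables in S: A(40), B(500), C(100), D(120)
Edges inside S: A-D(d=8), A-B(d=25), A-C(d=2)
numerator = 40 * 500 * 100 * 120 = 240000000
denominator = 8 * 25 * 2 = 400
card(S) = 240000000 / 400 = 600000

600000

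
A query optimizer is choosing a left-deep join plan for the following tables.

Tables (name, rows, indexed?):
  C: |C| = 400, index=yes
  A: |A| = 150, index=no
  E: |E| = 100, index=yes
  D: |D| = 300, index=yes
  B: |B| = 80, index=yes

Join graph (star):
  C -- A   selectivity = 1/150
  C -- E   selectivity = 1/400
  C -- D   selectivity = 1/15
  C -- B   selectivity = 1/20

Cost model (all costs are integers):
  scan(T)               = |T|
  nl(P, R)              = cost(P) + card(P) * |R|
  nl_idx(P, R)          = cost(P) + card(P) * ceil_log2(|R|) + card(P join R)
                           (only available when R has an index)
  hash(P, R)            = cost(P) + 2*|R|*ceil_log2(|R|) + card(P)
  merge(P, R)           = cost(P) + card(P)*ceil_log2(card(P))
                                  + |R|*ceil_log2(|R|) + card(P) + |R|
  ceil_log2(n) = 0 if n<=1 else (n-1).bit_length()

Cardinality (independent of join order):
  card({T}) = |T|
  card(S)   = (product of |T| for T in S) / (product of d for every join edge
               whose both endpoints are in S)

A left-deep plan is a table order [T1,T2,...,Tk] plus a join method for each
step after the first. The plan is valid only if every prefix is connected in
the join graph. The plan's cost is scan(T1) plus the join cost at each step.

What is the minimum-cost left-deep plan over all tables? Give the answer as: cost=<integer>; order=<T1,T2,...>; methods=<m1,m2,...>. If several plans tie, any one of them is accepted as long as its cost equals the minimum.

cost=9270; order=E,C,A,D,B; methods=nl_idx,merge,nl_idx,hash

Selinger DP (subsets sized 1..n):
  {C}: scan cost=400, card=400
  {A}: scan cost=150, card=150
  {E}: scan cost=100, card=100
  {D}: scan cost=300, card=300
  {B}: scan cost=80, card=80
  {AC}: card=400; try (C,nl_idx)→1900, (A,hash)→3200, (C,merge)→5500, (A,merge)→5750, (C,hash)→7500, (C,nl)→60150 …(+1); best=1900 via (C,nl_idx)
  {CE}: card=100; try (C,nl_idx)→1100, (E,hash)→2200, (E,nl_idx)→3300, (C,merge)→4900, (E,merge)→5200, (C,hash)→7400 …(+2); best=1100 via (C,nl_idx)
  {CD}: card=8000; try (D,hash)→6200, (C,merge)→7300, (D,merge)→7400, (C,hash)→7800, (C,nl_idx)→11000, (D,nl_idx)→12000 …(+2); best=6200 via (D,hash)
  {BC}: card=1600; try (B,hash)→1920, (C,nl_idx)→2400, (C,merge)→4720, (B,nl_idx)→4800, (B,merge)→5040, (C,hash)→7360 …(+2); best=1920 via (B,hash)
  {ACE}: card=100; try (A,merge)→3250, (A,hash)→3600, (E,hash)→3700, (E,nl_idx)→4800, (E,merge)→6700, (A,nl)→16100 …(+1); best=3250 via (A,merge)
  {ACD}: card=8000; try (D,hash)→7700, (D,merge)→8900, (D,nl_idx)→13500, (A,hash)→16600, (A,merge)→119550, (D,nl)→121900 …(+1); best=7700 via (D,hash)
  {ABC}: card=1600; try (B,hash)→3420, (A,hash)→5920, (B,nl_idx)→6300, (B,merge)→6540, (A,merge)→22470, (B,nl)→33900 …(+1); best=3420 via (B,hash)
  {CDE}: card=2000; try (D,nl_idx)→4000, (D,merge)→4900, (D,hash)→6600, (E,hash)→15600, (D,nl)→31100, (E,nl_idx)→64200 …(+2); best=4000 via (D,nl_idx)
  {BCE}: card=400; try (B,nl_idx)→2200, (B,hash)→2320, (B,merge)→2540, (E,hash)→4920, (B,nl)→9100, (E,nl_idx)→13520 …(+2); best=2200 via (B,nl_idx)
  {BCD}: card=32000; try (D,hash)→8920, (B,hash)→15320, (D,merge)→24120, (D,nl_idx)→48320, (B,nl_idx)→94200, (B,merge)→118840 …(+2); best=8920 via (D,hash)
  {ACDE}: card=2000; try (D,nl_idx)→6150, (D,merge)→7050, (A,hash)→8400, (D,hash)→8750, (E,hash)→17100, (A,merge)→29350 …(+5); best=6150 via (D,nl_idx)
  {ABCE}: card=400; try (B,nl_idx)→4350, (B,hash)→4470, (B,merge)→4690, (A,hash)→5000, (E,hash)→6420, (A,merge)→7550 …(+5); best=4350 via (B,nl_idx)
  {ABCD}: card=32000; try (D,hash)→10420, (B,hash)→16820, (D,merge)→25620, (A,hash)→43320, (D,nl_idx)→49820, (B,nl_idx)→95700 …(+5); best=10420 via (D,hash)
  {BCDE}: card=8000; try (B,hash)→7120, (D,hash)→8000, (D,merge)→9200, (D,nl_idx)→13800, (B,nl_idx)→26000, (B,merge)→28640 …(+6); best=7120 via (B,hash)
  {ABCDE}: card=8000; try (B,hash)→9270, (D,hash)→10150, (D,merge)→11350, (D,nl_idx)→15950, (A,hash)→17520, (B,nl_idx)→28150 …(+9); best=9270 via (B,hash)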